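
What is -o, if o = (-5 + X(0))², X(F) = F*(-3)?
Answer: -25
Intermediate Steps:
X(F) = -3*F
o = 25 (o = (-5 - 3*0)² = (-5 + 0)² = (-5)² = 25)
-o = -1*25 = -25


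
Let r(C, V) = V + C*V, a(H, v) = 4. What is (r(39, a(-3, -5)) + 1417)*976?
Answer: 1539152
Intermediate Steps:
(r(39, a(-3, -5)) + 1417)*976 = (4*(1 + 39) + 1417)*976 = (4*40 + 1417)*976 = (160 + 1417)*976 = 1577*976 = 1539152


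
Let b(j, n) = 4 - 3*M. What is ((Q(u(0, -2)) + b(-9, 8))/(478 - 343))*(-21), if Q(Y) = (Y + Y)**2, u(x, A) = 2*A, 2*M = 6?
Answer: -413/45 ≈ -9.1778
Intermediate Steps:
M = 3 (M = (1/2)*6 = 3)
Q(Y) = 4*Y**2 (Q(Y) = (2*Y)**2 = 4*Y**2)
b(j, n) = -5 (b(j, n) = 4 - 3*3 = 4 - 9 = -5)
((Q(u(0, -2)) + b(-9, 8))/(478 - 343))*(-21) = ((4*(2*(-2))**2 - 5)/(478 - 343))*(-21) = ((4*(-4)**2 - 5)/135)*(-21) = ((4*16 - 5)*(1/135))*(-21) = ((64 - 5)*(1/135))*(-21) = (59*(1/135))*(-21) = (59/135)*(-21) = -413/45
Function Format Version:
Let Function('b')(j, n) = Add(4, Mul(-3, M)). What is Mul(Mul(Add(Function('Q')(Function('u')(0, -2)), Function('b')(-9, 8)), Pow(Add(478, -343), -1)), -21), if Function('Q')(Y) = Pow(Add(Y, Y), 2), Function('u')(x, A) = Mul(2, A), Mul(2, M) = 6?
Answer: Rational(-413, 45) ≈ -9.1778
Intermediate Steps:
M = 3 (M = Mul(Rational(1, 2), 6) = 3)
Function('Q')(Y) = Mul(4, Pow(Y, 2)) (Function('Q')(Y) = Pow(Mul(2, Y), 2) = Mul(4, Pow(Y, 2)))
Function('b')(j, n) = -5 (Function('b')(j, n) = Add(4, Mul(-3, 3)) = Add(4, -9) = -5)
Mul(Mul(Add(Function('Q')(Function('u')(0, -2)), Function('b')(-9, 8)), Pow(Add(478, -343), -1)), -21) = Mul(Mul(Add(Mul(4, Pow(Mul(2, -2), 2)), -5), Pow(Add(478, -343), -1)), -21) = Mul(Mul(Add(Mul(4, Pow(-4, 2)), -5), Pow(135, -1)), -21) = Mul(Mul(Add(Mul(4, 16), -5), Rational(1, 135)), -21) = Mul(Mul(Add(64, -5), Rational(1, 135)), -21) = Mul(Mul(59, Rational(1, 135)), -21) = Mul(Rational(59, 135), -21) = Rational(-413, 45)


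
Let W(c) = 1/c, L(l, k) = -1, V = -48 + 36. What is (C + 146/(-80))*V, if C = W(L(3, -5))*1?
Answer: 339/10 ≈ 33.900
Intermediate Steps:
V = -12
C = -1 (C = 1/(-1) = -1*1 = -1)
(C + 146/(-80))*V = (-1 + 146/(-80))*(-12) = (-1 + 146*(-1/80))*(-12) = (-1 - 73/40)*(-12) = -113/40*(-12) = 339/10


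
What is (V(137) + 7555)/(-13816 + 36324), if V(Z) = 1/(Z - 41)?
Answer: 725281/2160768 ≈ 0.33566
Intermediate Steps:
V(Z) = 1/(-41 + Z)
(V(137) + 7555)/(-13816 + 36324) = (1/(-41 + 137) + 7555)/(-13816 + 36324) = (1/96 + 7555)/22508 = (1/96 + 7555)*(1/22508) = (725281/96)*(1/22508) = 725281/2160768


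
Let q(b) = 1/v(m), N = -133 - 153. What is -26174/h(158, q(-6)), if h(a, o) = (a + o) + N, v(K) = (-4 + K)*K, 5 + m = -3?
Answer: 2512704/12287 ≈ 204.50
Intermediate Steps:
m = -8 (m = -5 - 3 = -8)
N = -286
v(K) = K*(-4 + K)
q(b) = 1/96 (q(b) = 1/(-8*(-4 - 8)) = 1/(-8*(-12)) = 1/96)
h(a, o) = -286 + a + o (h(a, o) = (a + o) - 286 = -286 + a + o)
-26174/h(158, q(-6)) = -26174/(-286 + 158 + 1/96) = -26174/(-12287/96) = -26174*(-96/12287) = 2512704/12287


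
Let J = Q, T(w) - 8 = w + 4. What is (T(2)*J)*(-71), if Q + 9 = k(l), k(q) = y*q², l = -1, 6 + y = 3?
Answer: 11928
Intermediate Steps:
T(w) = 12 + w (T(w) = 8 + (w + 4) = 8 + (4 + w) = 12 + w)
y = -3 (y = -6 + 3 = -3)
k(q) = -3*q²
Q = -12 (Q = -9 - 3*(-1)² = -9 - 3*1 = -9 - 3 = -12)
J = -12
(T(2)*J)*(-71) = ((12 + 2)*(-12))*(-71) = (14*(-12))*(-71) = -168*(-71) = 11928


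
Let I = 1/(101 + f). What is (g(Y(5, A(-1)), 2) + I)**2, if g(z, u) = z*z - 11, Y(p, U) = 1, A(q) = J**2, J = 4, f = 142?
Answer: 5900041/59049 ≈ 99.918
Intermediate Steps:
A(q) = 16 (A(q) = 4**2 = 16)
g(z, u) = -11 + z**2 (g(z, u) = z**2 - 11 = -11 + z**2)
I = 1/243 (I = 1/(101 + 142) = 1/243 ≈ 0.0041152)
(g(Y(5, A(-1)), 2) + I)**2 = ((-11 + 1**2) + 1/243)**2 = ((-11 + 1) + 1/243)**2 = (-10 + 1/243)**2 = (-2429/243)**2 = 5900041/59049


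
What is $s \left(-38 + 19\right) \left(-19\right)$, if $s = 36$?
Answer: $12996$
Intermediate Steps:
$s \left(-38 + 19\right) \left(-19\right) = 36 \left(-38 + 19\right) \left(-19\right) = 36 \left(-19\right) \left(-19\right) = \left(-684\right) \left(-19\right) = 12996$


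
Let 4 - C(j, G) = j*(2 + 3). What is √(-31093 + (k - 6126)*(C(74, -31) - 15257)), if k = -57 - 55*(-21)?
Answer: √78521351 ≈ 8861.2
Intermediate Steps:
k = 1098 (k = -57 + 1155 = 1098)
C(j, G) = 4 - 5*j (C(j, G) = 4 - j*(2 + 3) = 4 - j*5 = 4 - 5*j)
√(-31093 + (k - 6126)*(C(74, -31) - 15257)) = √(-31093 + (1098 - 6126)*((4 - 5*74) - 15257)) = √(-31093 - 5028*((4 - 370) - 15257)) = √(-31093 - 5028*(-366 - 15257)) = √(-31093 - 5028*(-15623)) = √(-31093 + 78552444) = √78521351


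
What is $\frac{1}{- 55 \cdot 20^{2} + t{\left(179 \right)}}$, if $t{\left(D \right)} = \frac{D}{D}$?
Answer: $- \frac{1}{21999} \approx -4.5457 \cdot 10^{-5}$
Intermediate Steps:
$t{\left(D \right)} = 1$
$\frac{1}{- 55 \cdot 20^{2} + t{\left(179 \right)}} = \frac{1}{- 55 \cdot 20^{2} + 1} = \frac{1}{\left(-55\right) 400 + 1} = \frac{1}{-22000 + 1} = \frac{1}{-21999} = - \frac{1}{21999}$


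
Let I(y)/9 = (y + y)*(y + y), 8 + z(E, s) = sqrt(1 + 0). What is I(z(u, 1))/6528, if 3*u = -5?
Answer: 147/544 ≈ 0.27022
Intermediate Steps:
u = -5/3 (u = (1/3)*(-5) = -5/3 ≈ -1.6667)
z(E, s) = -7 (z(E, s) = -8 + sqrt(1 + 0) = -8 + sqrt(1) = -8 + 1 = -7)
I(y) = 36*y**2 (I(y) = 9*((y + y)*(y + y)) = 9*((2*y)*(2*y)) = 9*(4*y**2) = 36*y**2)
I(z(u, 1))/6528 = (36*(-7)**2)/6528 = (36*49)*(1/6528) = 1764*(1/6528) = 147/544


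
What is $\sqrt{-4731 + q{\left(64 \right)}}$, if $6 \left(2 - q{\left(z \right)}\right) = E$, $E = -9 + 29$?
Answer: $\frac{i \sqrt{42591}}{3} \approx 68.792 i$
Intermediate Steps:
$E = 20$
$q{\left(z \right)} = - \frac{4}{3}$ ($q{\left(z \right)} = 2 - \frac{10}{3} = - \frac{4}{3}$)
$\sqrt{-4731 + q{\left(64 \right)}} = \sqrt{-4731 - \frac{4}{3}} = \sqrt{- \frac{14197}{3}} = \frac{i \sqrt{42591}}{3}$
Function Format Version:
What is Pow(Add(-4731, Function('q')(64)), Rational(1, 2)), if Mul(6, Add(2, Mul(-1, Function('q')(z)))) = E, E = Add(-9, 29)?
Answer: Mul(Rational(1, 3), I, Pow(42591, Rational(1, 2))) ≈ Mul(68.792, I)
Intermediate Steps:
E = 20
Function('q')(z) = Rational(-4, 3) (Function('q')(z) = Add(2, Mul(Rational(-1, 6), 20)) = Add(2, Rational(-10, 3)) = Rational(-4, 3))
Pow(Add(-4731, Function('q')(64)), Rational(1, 2)) = Pow(Add(-4731, Rational(-4, 3)), Rational(1, 2)) = Pow(Rational(-14197, 3), Rational(1, 2)) = Mul(Rational(1, 3), I, Pow(42591, Rational(1, 2)))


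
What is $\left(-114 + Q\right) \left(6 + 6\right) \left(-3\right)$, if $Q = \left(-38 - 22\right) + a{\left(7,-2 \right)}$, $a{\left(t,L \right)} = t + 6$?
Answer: $5796$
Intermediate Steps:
$a{\left(t,L \right)} = 6 + t$
$Q = -47$ ($Q = \left(-38 - 22\right) + \left(6 + 7\right) = -60 + 13 = -47$)
$\left(-114 + Q\right) \left(6 + 6\right) \left(-3\right) = \left(-114 - 47\right) \left(6 + 6\right) \left(-3\right) = - 161 \cdot 12 \left(-3\right) = \left(-161\right) \left(-36\right) = 5796$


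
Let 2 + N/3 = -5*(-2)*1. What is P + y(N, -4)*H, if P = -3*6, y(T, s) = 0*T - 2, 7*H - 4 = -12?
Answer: -110/7 ≈ -15.714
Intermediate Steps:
H = -8/7 (H = 4/7 + (⅐)*(-12) = 4/7 - 12/7 = -8/7 ≈ -1.1429)
N = 24 (N = -6 + 3*(-5*(-2)*1) = -6 + 3*(10*1) = -6 + 3*10 = -6 + 30 = 24)
y(T, s) = -2 (y(T, s) = 0 - 2 = -2)
P = -18
P + y(N, -4)*H = -18 - 2*(-8/7) = -18 + 16/7 = -110/7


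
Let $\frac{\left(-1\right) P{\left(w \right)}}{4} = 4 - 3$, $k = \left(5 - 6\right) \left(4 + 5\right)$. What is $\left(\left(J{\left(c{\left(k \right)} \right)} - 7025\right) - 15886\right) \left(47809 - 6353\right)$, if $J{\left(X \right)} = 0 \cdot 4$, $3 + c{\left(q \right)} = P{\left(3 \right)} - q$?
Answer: $-949798416$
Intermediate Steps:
$k = -9$ ($k = \left(-1\right) 9 = -9$)
$P{\left(w \right)} = -4$ ($P{\left(w \right)} = - 4 \left(4 - 3\right) = \left(-4\right) 1 = -4$)
$c{\left(q \right)} = -7 - q$ ($c{\left(q \right)} = -3 - \left(4 + q\right) = -7 - q$)
$J{\left(X \right)} = 0$
$\left(\left(J{\left(c{\left(k \right)} \right)} - 7025\right) - 15886\right) \left(47809 - 6353\right) = \left(\left(0 - 7025\right) - 15886\right) \left(47809 - 6353\right) = \left(-7025 - 15886\right) 41456 = \left(-22911\right) 41456 = -949798416$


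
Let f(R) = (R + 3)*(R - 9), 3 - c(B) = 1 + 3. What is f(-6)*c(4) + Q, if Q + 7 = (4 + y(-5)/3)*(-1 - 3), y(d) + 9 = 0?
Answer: -56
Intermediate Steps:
y(d) = -9 (y(d) = -9 + 0 = -9)
c(B) = -1 (c(B) = 3 - (1 + 3) = 3 - 1*4 = 3 - 4 = -1)
f(R) = (-9 + R)*(3 + R) (f(R) = (3 + R)*(-9 + R) = (-9 + R)*(3 + R))
Q = -11 (Q = -7 + (4 - 9/3)*(-1 - 3) = -7 + (4 - 9*⅓)*(-4) = -7 + (4 - 3)*(-4) = -7 + 1*(-4) = -7 - 4 = -11)
f(-6)*c(4) + Q = (-27 + (-6)² - 6*(-6))*(-1) - 11 = (-27 + 36 + 36)*(-1) - 11 = 45*(-1) - 11 = -45 - 11 = -56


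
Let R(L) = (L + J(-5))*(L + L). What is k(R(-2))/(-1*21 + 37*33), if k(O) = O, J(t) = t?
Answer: 7/300 ≈ 0.023333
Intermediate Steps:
R(L) = 2*L*(-5 + L) (R(L) = (L - 5)*(L + L) = (-5 + L)*(2*L) = 2*L*(-5 + L))
k(R(-2))/(-1*21 + 37*33) = (2*(-2)*(-5 - 2))/(-1*21 + 37*33) = (2*(-2)*(-7))/(-21 + 1221) = 28/1200 = 28*(1/1200) = 7/300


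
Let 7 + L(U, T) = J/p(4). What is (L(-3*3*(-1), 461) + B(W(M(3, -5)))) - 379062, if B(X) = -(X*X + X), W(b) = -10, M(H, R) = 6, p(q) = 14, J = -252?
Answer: -379177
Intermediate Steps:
B(X) = -X - X² (B(X) = -(X² + X) = -(X + X²) = -X - X²)
L(U, T) = -25 (L(U, T) = -7 - 252/14 = -7 - 252*1/14 = -7 - 18 = -25)
(L(-3*3*(-1), 461) + B(W(M(3, -5)))) - 379062 = (-25 - 1*(-10)*(1 - 10)) - 379062 = (-25 - 1*(-10)*(-9)) - 379062 = (-25 - 90) - 379062 = -115 - 379062 = -379177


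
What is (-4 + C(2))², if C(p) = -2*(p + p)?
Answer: 144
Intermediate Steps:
C(p) = -4*p
(-4 + C(2))² = (-4 - 4*2)² = (-4 - 8)² = (-12)² = 144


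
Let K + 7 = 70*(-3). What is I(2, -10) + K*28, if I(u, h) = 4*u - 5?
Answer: -6073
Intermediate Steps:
I(u, h) = -5 + 4*u
K = -217 (K = -7 + 70*(-3) = -7 - 210 = -217)
I(2, -10) + K*28 = (-5 + 4*2) - 217*28 = (-5 + 8) - 6076 = 3 - 6076 = -6073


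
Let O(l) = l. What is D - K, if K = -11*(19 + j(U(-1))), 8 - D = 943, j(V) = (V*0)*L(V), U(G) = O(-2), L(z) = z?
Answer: -726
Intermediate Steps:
U(G) = -2
j(V) = 0 (j(V) = (V*0)*V = 0*V = 0)
D = -935 (D = 8 - 1*943 = 8 - 943 = -935)
K = -209 (K = -11*(19 + 0) = -11*19 = -209)
D - K = -935 - 1*(-209) = -935 + 209 = -726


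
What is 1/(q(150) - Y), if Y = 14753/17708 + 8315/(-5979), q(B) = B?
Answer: 105876132/15940453633 ≈ 0.0066420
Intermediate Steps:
Y = -59033833/105876132 (Y = 14753*(1/17708) + 8315*(-1/5979) = 14753/17708 - 8315/5979 = -59033833/105876132 ≈ -0.55757)
1/(q(150) - Y) = 1/(150 - 1*(-59033833/105876132)) = 1/(150 + 59033833/105876132) = 1/(15940453633/105876132) = 105876132/15940453633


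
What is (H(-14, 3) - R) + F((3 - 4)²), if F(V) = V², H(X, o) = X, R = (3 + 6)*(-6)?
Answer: 41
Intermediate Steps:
R = -54 (R = 9*(-6) = -54)
(H(-14, 3) - R) + F((3 - 4)²) = (-14 - 1*(-54)) + ((3 - 4)²)² = (-14 + 54) + ((-1)²)² = 40 + 1² = 40 + 1 = 41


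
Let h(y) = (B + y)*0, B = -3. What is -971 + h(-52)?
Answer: -971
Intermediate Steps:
h(y) = 0 (h(y) = (-3 + y)*0 = 0)
-971 + h(-52) = -971 + 0 = -971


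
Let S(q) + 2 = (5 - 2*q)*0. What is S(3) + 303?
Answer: 301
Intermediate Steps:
S(q) = -2 (S(q) = -2 + (5 - 2*q)*0 = -2 + 0 = -2)
S(3) + 303 = -2 + 303 = 301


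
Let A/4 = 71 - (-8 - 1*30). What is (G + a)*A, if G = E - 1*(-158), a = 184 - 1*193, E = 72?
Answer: 96356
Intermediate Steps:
A = 436 (A = 4*(71 - (-8 - 1*30)) = 4*(71 - (-8 - 30)) = 4*(71 - 1*(-38)) = 4*(71 + 38) = 4*109 = 436)
a = -9 (a = 184 - 193 = -9)
G = 230 (G = 72 - 1*(-158) = 72 + 158 = 230)
(G + a)*A = (230 - 9)*436 = 221*436 = 96356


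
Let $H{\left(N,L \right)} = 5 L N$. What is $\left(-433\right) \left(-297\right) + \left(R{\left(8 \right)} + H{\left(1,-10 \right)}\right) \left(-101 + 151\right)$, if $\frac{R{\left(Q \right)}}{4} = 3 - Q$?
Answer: $125101$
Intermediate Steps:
$R{\left(Q \right)} = 12 - 4 Q$ ($R{\left(Q \right)} = 4 \left(3 - Q\right) = 12 - 4 Q$)
$H{\left(N,L \right)} = 5 L N$
$\left(-433\right) \left(-297\right) + \left(R{\left(8 \right)} + H{\left(1,-10 \right)}\right) \left(-101 + 151\right) = \left(-433\right) \left(-297\right) + \left(\left(12 - 32\right) + 5 \left(-10\right) 1\right) \left(-101 + 151\right) = 128601 + \left(\left(12 - 32\right) - 50\right) 50 = 128601 + \left(-20 - 50\right) 50 = 128601 - 3500 = 125101$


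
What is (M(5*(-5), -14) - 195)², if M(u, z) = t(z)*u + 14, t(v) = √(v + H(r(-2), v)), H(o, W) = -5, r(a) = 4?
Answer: 20886 + 9050*I*√19 ≈ 20886.0 + 39448.0*I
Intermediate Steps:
t(v) = √(-5 + v) (t(v) = √(v - 5) = √(-5 + v))
M(u, z) = 14 + u*√(-5 + z) (M(u, z) = √(-5 + z)*u + 14 = u*√(-5 + z) + 14 = 14 + u*√(-5 + z))
(M(5*(-5), -14) - 195)² = ((14 + (5*(-5))*√(-5 - 14)) - 195)² = ((14 - 25*I*√19) - 195)² = (-181 - 25*I*√19)²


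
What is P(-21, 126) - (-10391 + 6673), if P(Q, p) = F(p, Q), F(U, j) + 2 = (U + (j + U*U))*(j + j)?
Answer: -667486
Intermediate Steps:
F(U, j) = -2 + 2*j*(U + j + U²) (F(U, j) = -2 + (U + (j + U*U))*(j + j) = -2 + (U + (j + U²))*(2*j) = -2 + (U + j + U²)*(2*j) = -2 + 2*j*(U + j + U²))
P(Q, p) = -2 + 2*Q² + 2*Q*p + 2*Q*p² (P(Q, p) = -2 + 2*Q² + 2*p*Q + 2*Q*p² = -2 + 2*Q² + 2*Q*p + 2*Q*p²)
P(-21, 126) - (-10391 + 6673) = (-2 + 2*(-21)² + 2*(-21)*126 + 2*(-21)*126²) - (-10391 + 6673) = (-2 + 2*441 - 5292 + 2*(-21)*15876) - 1*(-3718) = (-2 + 882 - 5292 - 666792) + 3718 = -671204 + 3718 = -667486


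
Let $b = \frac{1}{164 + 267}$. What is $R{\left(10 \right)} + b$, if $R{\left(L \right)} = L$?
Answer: $\frac{4311}{431} \approx 10.002$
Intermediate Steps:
$b = \frac{1}{431} \approx 0.0023202$
$R{\left(10 \right)} + b = 10 + \frac{1}{431} = \frac{4311}{431}$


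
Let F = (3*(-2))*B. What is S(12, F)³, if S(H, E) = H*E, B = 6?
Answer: -80621568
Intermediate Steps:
F = -36 (F = (3*(-2))*6 = -6*6 = -36)
S(H, E) = E*H
S(12, F)³ = (-36*12)³ = (-432)³ = -80621568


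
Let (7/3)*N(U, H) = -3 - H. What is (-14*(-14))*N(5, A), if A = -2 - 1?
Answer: 0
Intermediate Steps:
A = -3
N(U, H) = -9/7 - 3*H/7 (N(U, H) = 3*(-3 - H)/7 = -9/7 - 3*H/7)
(-14*(-14))*N(5, A) = (-14*(-14))*(-9/7 - 3/7*(-3)) = 196*(-9/7 + 9/7) = 196*0 = 0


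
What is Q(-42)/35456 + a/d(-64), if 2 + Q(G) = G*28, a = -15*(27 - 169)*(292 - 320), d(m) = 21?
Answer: -50348109/17728 ≈ -2840.0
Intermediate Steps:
a = -59640 (a = -(-2130)*(-28) = -15*3976 = -59640)
Q(G) = -2 + 28*G (Q(G) = -2 + G*28 = -2 + 28*G)
Q(-42)/35456 + a/d(-64) = (-2 + 28*(-42))/35456 - 59640/21 = (-2 - 1176)*(1/35456) - 59640*1/21 = -1178*1/35456 - 2840 = -589/17728 - 2840 = -50348109/17728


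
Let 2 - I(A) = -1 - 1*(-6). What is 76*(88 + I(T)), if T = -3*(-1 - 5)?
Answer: 6460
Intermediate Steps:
T = 18 (T = -3*(-6) = 18)
I(A) = -3 (I(A) = 2 - (-1 - 1*(-6)) = 2 - (-1 + 6) = 2 - 1*5 = 2 - 5 = -3)
76*(88 + I(T)) = 76*(88 - 3) = 76*85 = 6460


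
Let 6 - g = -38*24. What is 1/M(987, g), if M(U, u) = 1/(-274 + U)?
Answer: 713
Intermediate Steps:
g = 918 (g = 6 - (-38)*24 = 6 - 1*(-912) = 6 + 912 = 918)
1/M(987, g) = 1/(1/(-274 + 987)) = 1/(1/713) = 713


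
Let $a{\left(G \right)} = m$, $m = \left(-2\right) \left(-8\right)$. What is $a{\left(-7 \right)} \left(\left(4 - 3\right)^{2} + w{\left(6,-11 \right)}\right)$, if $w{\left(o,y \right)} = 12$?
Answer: $208$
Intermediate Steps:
$m = 16$
$a{\left(G \right)} = 16$
$a{\left(-7 \right)} \left(\left(4 - 3\right)^{2} + w{\left(6,-11 \right)}\right) = 16 \left(\left(4 - 3\right)^{2} + 12\right) = 16 \left(1^{2} + 12\right) = 16 \left(1 + 12\right) = 16 \cdot 13 = 208$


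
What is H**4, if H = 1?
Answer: 1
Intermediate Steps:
H**4 = 1**4 = 1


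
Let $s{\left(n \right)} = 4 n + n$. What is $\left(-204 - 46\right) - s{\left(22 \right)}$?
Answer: $-360$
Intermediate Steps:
$s{\left(n \right)} = 5 n$
$\left(-204 - 46\right) - s{\left(22 \right)} = \left(-204 - 46\right) - 5 \cdot 22 = \left(-204 - 46\right) - 110 = -250 - 110 = -360$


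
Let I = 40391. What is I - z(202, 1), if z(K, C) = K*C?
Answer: 40189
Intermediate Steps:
z(K, C) = C*K
I - z(202, 1) = 40391 - 202 = 40189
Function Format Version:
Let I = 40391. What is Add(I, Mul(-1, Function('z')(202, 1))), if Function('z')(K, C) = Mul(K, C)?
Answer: 40189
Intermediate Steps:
Function('z')(K, C) = Mul(C, K)
Add(I, Mul(-1, Function('z')(202, 1))) = Add(40391, Mul(-1, Mul(1, 202))) = Add(40391, Mul(-1, 202)) = Add(40391, -202) = 40189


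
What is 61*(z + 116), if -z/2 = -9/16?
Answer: 57157/8 ≈ 7144.6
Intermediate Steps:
z = 9/8 (z = -(-18)/16 = -2*(-9/16) = 9/8 ≈ 1.1250)
61*(z + 116) = 61*(9/8 + 116) = 61*(937/8) = 57157/8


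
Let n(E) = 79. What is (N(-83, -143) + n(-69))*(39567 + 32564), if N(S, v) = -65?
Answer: 1009834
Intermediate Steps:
(N(-83, -143) + n(-69))*(39567 + 32564) = (-65 + 79)*(39567 + 32564) = 14*72131 = 1009834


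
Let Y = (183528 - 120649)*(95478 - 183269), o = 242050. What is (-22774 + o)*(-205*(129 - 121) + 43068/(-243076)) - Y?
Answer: 313601997587389/60769 ≈ 5.1606e+9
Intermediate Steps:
Y = -5520210289 (Y = 62879*(-87791) = -5520210289)
(-22774 + o)*(-205*(129 - 121) + 43068/(-243076)) - Y = (-22774 + 242050)*(-205*(129 - 121) + 43068/(-243076)) - 1*(-5520210289) = 219276*(-205*8 + 43068*(-1/243076)) + 5520210289 = 219276*(-1640 - 10767/60769) + 5520210289 = 219276*(-99671927/60769) + 5520210289 = -21855661464852/60769 + 5520210289 = 313601997587389/60769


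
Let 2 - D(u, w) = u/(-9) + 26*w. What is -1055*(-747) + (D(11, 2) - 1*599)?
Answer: 7086935/9 ≈ 7.8744e+5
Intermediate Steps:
D(u, w) = 2 - 26*w + u/9 (D(u, w) = 2 - (u/(-9) + 26*w) = 2 - (-u/9 + 26*w) = 2 - (26*w - u/9) = 2 + (-26*w + u/9) = 2 - 26*w + u/9)
-1055*(-747) + (D(11, 2) - 1*599) = -1055*(-747) + ((2 - 26*2 + (1/9)*11) - 1*599) = 788085 + ((2 - 52 + 11/9) - 599) = 788085 + (-439/9 - 599) = 788085 - 5830/9 = 7086935/9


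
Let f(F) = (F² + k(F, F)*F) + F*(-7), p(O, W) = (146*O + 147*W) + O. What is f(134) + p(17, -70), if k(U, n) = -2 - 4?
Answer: 8423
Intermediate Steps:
k(U, n) = -6
p(O, W) = 147*O + 147*W
f(F) = F² - 13*F (f(F) = (F² - 6*F) + F*(-7) = (F² - 6*F) - 7*F = F² - 13*F)
f(134) + p(17, -70) = 134*(-13 + 134) + (147*17 + 147*(-70)) = 134*121 + (2499 - 10290) = 16214 - 7791 = 8423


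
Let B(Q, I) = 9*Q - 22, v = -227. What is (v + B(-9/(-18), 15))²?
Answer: 239121/4 ≈ 59780.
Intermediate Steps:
B(Q, I) = -22 + 9*Q
(v + B(-9/(-18), 15))² = (-227 + (-22 + 9*(-9/(-18))))² = (-227 + (-22 + 9*(-9*(-1/18))))² = (-227 + (-22 + 9*(½)))² = (-227 + (-22 + 9/2))² = (-227 - 35/2)² = (-489/2)² = 239121/4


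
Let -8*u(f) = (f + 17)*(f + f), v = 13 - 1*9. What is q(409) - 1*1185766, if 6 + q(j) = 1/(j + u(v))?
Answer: -460079535/388 ≈ -1.1858e+6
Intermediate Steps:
v = 4 (v = 13 - 9 = 4)
u(f) = -f*(17 + f)/4 (u(f) = -(f + 17)*(f + f)/8 = -(17 + f)*2*f/8 = -f*(17 + f)/4)
q(j) = -6 + 1/(-21 + j) (q(j) = -6 + 1/(j - ¼*4*(17 + 4)) = -6 + 1/(j - ¼*4*21) = -6 + 1/(j - 21) = -6 + 1/(-21 + j))
q(409) - 1*1185766 = (127 - 6*409)/(-21 + 409) - 1*1185766 = (127 - 2454)/388 - 1185766 = (1/388)*(-2327) - 1185766 = -2327/388 - 1185766 = -460079535/388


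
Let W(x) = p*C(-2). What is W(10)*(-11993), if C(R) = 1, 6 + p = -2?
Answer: 95944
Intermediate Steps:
p = -8 (p = -6 - 2 = -8)
W(x) = -8 (W(x) = -8*1 = -8)
W(10)*(-11993) = -8*(-11993) = 95944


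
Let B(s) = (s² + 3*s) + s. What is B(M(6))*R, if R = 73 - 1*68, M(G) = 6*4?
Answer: 3360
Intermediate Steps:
M(G) = 24
B(s) = s² + 4*s
R = 5 (R = 73 - 68 = 5)
B(M(6))*R = (24*(4 + 24))*5 = (24*28)*5 = 672*5 = 3360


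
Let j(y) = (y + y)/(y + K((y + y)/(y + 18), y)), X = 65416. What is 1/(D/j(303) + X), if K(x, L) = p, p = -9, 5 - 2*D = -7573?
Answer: 101/6792677 ≈ 1.4869e-5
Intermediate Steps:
D = 3789 (D = 5/2 - ½*(-7573) = 5/2 + 7573/2 = 3789)
K(x, L) = -9
j(y) = 2*y/(-9 + y) (j(y) = (y + y)/(y - 9) = (2*y)/(-9 + y) = 2*y/(-9 + y))
1/(D/j(303) + X) = 1/(3789/((2*303/(-9 + 303))) + 65416) = 1/(3789/((2*303/294)) + 65416) = 1/(3789/((2*303*(1/294))) + 65416) = 1/(3789/(101/49) + 65416) = 1/(3789*(49/101) + 65416) = 1/(185661/101 + 65416) = 1/(6792677/101) = 101/6792677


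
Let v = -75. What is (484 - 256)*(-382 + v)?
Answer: -104196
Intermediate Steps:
(484 - 256)*(-382 + v) = (484 - 256)*(-382 - 75) = 228*(-457) = -104196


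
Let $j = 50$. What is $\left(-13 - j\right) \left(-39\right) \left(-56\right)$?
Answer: $-137592$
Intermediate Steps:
$\left(-13 - j\right) \left(-39\right) \left(-56\right) = \left(-13 - 50\right) \left(-39\right) \left(-56\right) = \left(-63\right) \left(-39\right) \left(-56\right) = 2457 \left(-56\right) = -137592$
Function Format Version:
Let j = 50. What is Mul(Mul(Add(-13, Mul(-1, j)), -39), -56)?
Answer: -137592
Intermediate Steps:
Mul(Mul(Add(-13, Mul(-1, j)), -39), -56) = Mul(Mul(Add(-13, Mul(-1, 50)), -39), -56) = Mul(Mul(Add(-13, -50), -39), -56) = Mul(Mul(-63, -39), -56) = Mul(2457, -56) = -137592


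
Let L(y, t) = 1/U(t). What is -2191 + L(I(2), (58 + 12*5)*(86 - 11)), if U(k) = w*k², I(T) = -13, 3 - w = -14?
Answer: -2917278157499/1331482500 ≈ -2191.0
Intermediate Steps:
w = 17 (w = 3 - 1*(-14) = 3 + 14 = 17)
U(k) = 17*k²
L(y, t) = 1/(17*t²)
-2191 + L(I(2), (58 + 12*5)*(86 - 11)) = -2191 + 1/(17*((58 + 12*5)*(86 - 11))²) = -2191 + 1/(17*((58 + 60)*75)²) = -2191 + 1/(17*(118*75)²) = -2191 + (1/17)/8850² = -2191 + (1/17)*(1/78322500) = -2191 + 1/1331482500 = -2917278157499/1331482500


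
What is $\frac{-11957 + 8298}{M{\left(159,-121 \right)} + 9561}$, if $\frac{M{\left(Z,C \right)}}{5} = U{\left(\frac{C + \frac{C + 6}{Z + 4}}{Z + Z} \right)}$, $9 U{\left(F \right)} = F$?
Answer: $- \frac{853472727}{2230082338} \approx -0.38271$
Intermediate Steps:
$U{\left(F \right)} = \frac{F}{9}$
$M{\left(Z,C \right)} = \frac{5 \left(C + \frac{6 + C}{4 + Z}\right)}{18 Z}$ ($M{\left(Z,C \right)} = 5 \frac{\left(C + \frac{C + 6}{Z + 4}\right) \frac{1}{Z + Z}}{9} = 5 \frac{\left(C + \frac{6 + C}{4 + Z}\right) \frac{1}{2 Z}}{9} = 5 \frac{\frac{1}{2} \frac{1}{Z} \left(C + \frac{6 + C}{4 + Z}\right)}{9} = 5 \frac{C + \frac{6 + C}{4 + Z}}{18 Z} = \frac{5 \left(C + \frac{6 + C}{4 + Z}\right)}{18 Z}$)
$\frac{-11957 + 8298}{M{\left(159,-121 \right)} + 9561} = \frac{-11957 + 8298}{\frac{5 \left(6 + 5 \left(-121\right) - 19239\right)}{18 \cdot 159 \left(4 + 159\right)} + 9561} = - \frac{3659}{\frac{5}{18} \cdot \frac{1}{159} \cdot \frac{1}{163} \left(6 - 605 - 19239\right) + 9561} = - \frac{3659}{\frac{5}{18} \cdot \frac{1}{159} \cdot \frac{1}{163} \left(-19838\right) + 9561} = - \frac{3659}{- \frac{49595}{233253} + 9561} = - \frac{3659}{\frac{2230082338}{233253}} = \left(-3659\right) \frac{233253}{2230082338} = - \frac{853472727}{2230082338}$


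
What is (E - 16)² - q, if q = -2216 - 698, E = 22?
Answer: 2950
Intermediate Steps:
q = -2914
(E - 16)² - q = (22 - 16)² - 1*(-2914) = 6² + 2914 = 36 + 2914 = 2950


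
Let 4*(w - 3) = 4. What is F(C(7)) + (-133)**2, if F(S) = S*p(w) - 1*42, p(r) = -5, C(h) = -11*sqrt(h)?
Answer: 17647 + 55*sqrt(7) ≈ 17793.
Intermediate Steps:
w = 4 (w = 3 + (1/4)*4 = 3 + 1 = 4)
F(S) = -42 - 5*S (F(S) = S*(-5) - 1*42 = -5*S - 42 = -42 - 5*S)
F(C(7)) + (-133)**2 = (-42 - (-55)*sqrt(7)) + (-133)**2 = (-42 + 55*sqrt(7)) + 17689 = 17647 + 55*sqrt(7)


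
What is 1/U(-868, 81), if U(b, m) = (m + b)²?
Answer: 1/619369 ≈ 1.6145e-6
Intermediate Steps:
U(b, m) = (b + m)²
1/U(-868, 81) = 1/((-868 + 81)²) = 1/((-787)²) = 1/619369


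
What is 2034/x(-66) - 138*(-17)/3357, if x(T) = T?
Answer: -370739/12309 ≈ -30.119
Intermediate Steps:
2034/x(-66) - 138*(-17)/3357 = 2034/(-66) - 138*(-17)/3357 = 2034*(-1/66) + 2346*(1/3357) = -339/11 + 782/1119 = -370739/12309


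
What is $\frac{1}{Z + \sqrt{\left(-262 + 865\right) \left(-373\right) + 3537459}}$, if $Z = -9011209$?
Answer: $- \frac{9011209}{81201884329141} - \frac{6 \sqrt{92015}}{81201884329141} \approx -1.11 \cdot 10^{-7}$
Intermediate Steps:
$\frac{1}{Z + \sqrt{\left(-262 + 865\right) \left(-373\right) + 3537459}} = \frac{1}{-9011209 + \sqrt{\left(-262 + 865\right) \left(-373\right) + 3537459}} = \frac{1}{-9011209 + \sqrt{603 \left(-373\right) + 3537459}} = \frac{1}{-9011209 + \sqrt{-224919 + 3537459}} = \frac{1}{-9011209 + \sqrt{3312540}} = \frac{1}{-9011209 + 6 \sqrt{92015}}$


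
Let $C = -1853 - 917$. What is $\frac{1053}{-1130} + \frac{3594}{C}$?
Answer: $- \frac{697803}{313010} \approx -2.2293$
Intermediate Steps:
$C = -2770$
$\frac{1053}{-1130} + \frac{3594}{C} = \frac{1053}{-1130} + \frac{3594}{-2770} = 1053 \left(- \frac{1}{1130}\right) + 3594 \left(- \frac{1}{2770}\right) = - \frac{1053}{1130} - \frac{1797}{1385} = - \frac{697803}{313010}$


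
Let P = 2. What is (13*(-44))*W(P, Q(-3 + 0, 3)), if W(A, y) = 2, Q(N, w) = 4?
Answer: -1144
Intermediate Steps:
(13*(-44))*W(P, Q(-3 + 0, 3)) = (13*(-44))*2 = -572*2 = -1144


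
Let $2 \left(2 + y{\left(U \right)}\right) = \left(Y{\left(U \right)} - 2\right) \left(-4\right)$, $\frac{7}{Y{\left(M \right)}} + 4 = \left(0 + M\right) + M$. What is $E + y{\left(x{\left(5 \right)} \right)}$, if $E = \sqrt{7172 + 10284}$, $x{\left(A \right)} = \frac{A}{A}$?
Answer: $9 + 4 \sqrt{1091} \approx 141.12$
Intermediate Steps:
$x{\left(A \right)} = 1$
$Y{\left(M \right)} = \frac{7}{-4 + 2 M}$ ($Y{\left(M \right)} = \frac{7}{-4 + \left(\left(0 + M\right) + M\right)} = \frac{7}{-4 + \left(M + M\right)} = \frac{7}{-4 + 2 M}$)
$E = 4 \sqrt{1091}$ ($E = \sqrt{17456} = 4 \sqrt{1091} \approx 132.12$)
$y{\left(U \right)} = 2 - \frac{7}{-2 + U}$ ($y{\left(U \right)} = -2 + \frac{\left(\frac{7}{2 \left(-2 + U\right)} - 2\right) \left(-4\right)}{2} = -2 + \frac{\left(-2 + \frac{7}{2 \left(-2 + U\right)}\right) \left(-4\right)}{2} = -2 + \frac{8 - \frac{14}{-2 + U}}{2} = -2 + \left(4 - \frac{7}{-2 + U}\right) = 2 - \frac{7}{-2 + U}$)
$E + y{\left(x{\left(5 \right)} \right)} = 4 \sqrt{1091} + \frac{-11 + 2 \cdot 1}{-2 + 1} = 4 \sqrt{1091} + \frac{-11 + 2}{-1} = 4 \sqrt{1091} - -9 = 4 \sqrt{1091} + 9 = 9 + 4 \sqrt{1091}$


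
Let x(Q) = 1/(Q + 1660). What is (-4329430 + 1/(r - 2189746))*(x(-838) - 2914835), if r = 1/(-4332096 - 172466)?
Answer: 51160270270533488884664868944/4054040961334983 ≈ 1.2620e+13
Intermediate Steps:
x(Q) = 1/(1660 + Q)
r = -1/4504562 (r = 1/(-4504562) = -1/4504562 ≈ -2.2200e-7)
(-4329430 + 1/(r - 2189746))*(x(-838) - 2914835) = (-4329430 + 1/(-1/4504562 - 2189746))*(1/(1660 - 838) - 2914835) = (-4329430 + 1/(-9863846621253/4504562))*(1/822 - 2914835) = (-4329430 - 4504562/9863846621253)*(1/822 - 2914835) = -42704833477455880352/9863846621253*(-2395994369/822) = 51160270270533488884664868944/4054040961334983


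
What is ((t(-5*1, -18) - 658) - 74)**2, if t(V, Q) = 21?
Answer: 505521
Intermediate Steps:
((t(-5*1, -18) - 658) - 74)**2 = ((21 - 658) - 74)**2 = (-637 - 74)**2 = (-711)**2 = 505521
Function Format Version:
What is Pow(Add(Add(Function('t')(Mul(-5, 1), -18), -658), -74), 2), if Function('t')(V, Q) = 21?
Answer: 505521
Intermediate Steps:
Pow(Add(Add(Function('t')(Mul(-5, 1), -18), -658), -74), 2) = Pow(Add(Add(21, -658), -74), 2) = Pow(Add(-637, -74), 2) = Pow(-711, 2) = 505521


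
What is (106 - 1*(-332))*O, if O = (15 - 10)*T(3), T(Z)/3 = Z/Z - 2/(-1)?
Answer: 19710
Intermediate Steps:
T(Z) = 9 (T(Z) = 3*(Z/Z - 2/(-1)) = 3*(1 - 2*(-1)) = 3*(1 + 2) = 3*3 = 9)
O = 45 (O = (15 - 10)*9 = 5*9 = 45)
(106 - 1*(-332))*O = (106 - 1*(-332))*45 = (106 + 332)*45 = 438*45 = 19710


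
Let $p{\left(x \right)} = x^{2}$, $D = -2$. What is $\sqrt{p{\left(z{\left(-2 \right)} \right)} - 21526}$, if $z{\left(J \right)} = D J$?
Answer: $3 i \sqrt{2390} \approx 146.66 i$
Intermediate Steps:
$z{\left(J \right)} = - 2 J$
$\sqrt{p{\left(z{\left(-2 \right)} \right)} - 21526} = \sqrt{\left(\left(-2\right) \left(-2\right)\right)^{2} - 21526} = \sqrt{4^{2} - 21526} = \sqrt{16 - 21526} = \sqrt{-21510} = 3 i \sqrt{2390}$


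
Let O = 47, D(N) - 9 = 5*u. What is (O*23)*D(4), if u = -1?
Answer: 4324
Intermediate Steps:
D(N) = 4 (D(N) = 9 + 5*(-1) = 9 - 5 = 4)
(O*23)*D(4) = (47*23)*4 = 1081*4 = 4324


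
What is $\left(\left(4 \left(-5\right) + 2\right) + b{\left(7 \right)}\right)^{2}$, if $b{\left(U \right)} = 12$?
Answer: $36$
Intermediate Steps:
$\left(\left(4 \left(-5\right) + 2\right) + b{\left(7 \right)}\right)^{2} = \left(\left(4 \left(-5\right) + 2\right) + 12\right)^{2} = \left(\left(-20 + 2\right) + 12\right)^{2} = \left(-18 + 12\right)^{2} = \left(-6\right)^{2} = 36$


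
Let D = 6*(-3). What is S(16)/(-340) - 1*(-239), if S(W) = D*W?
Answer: 20387/85 ≈ 239.85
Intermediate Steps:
D = -18
S(W) = -18*W
S(16)/(-340) - 1*(-239) = -18*16/(-340) - 1*(-239) = -288*(-1/340) + 239 = 72/85 + 239 = 20387/85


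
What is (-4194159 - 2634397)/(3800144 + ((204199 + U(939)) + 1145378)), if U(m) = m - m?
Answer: -6828556/5149721 ≈ -1.3260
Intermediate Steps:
U(m) = 0
(-4194159 - 2634397)/(3800144 + ((204199 + U(939)) + 1145378)) = (-4194159 - 2634397)/(3800144 + ((204199 + 0) + 1145378)) = -6828556/(3800144 + (204199 + 1145378)) = -6828556/(3800144 + 1349577) = -6828556/5149721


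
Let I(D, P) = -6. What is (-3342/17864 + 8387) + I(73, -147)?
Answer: 74857421/8932 ≈ 8380.8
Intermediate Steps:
(-3342/17864 + 8387) + I(73, -147) = (-3342/17864 + 8387) - 6 = (-3342*1/17864 + 8387) - 6 = (-1671/8932 + 8387) - 6 = 74911013/8932 - 6 = 74857421/8932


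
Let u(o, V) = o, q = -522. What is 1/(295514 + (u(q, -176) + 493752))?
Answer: 1/788744 ≈ 1.2678e-6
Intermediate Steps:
1/(295514 + (u(q, -176) + 493752)) = 1/(295514 + (-522 + 493752)) = 1/(295514 + 493230) = 1/788744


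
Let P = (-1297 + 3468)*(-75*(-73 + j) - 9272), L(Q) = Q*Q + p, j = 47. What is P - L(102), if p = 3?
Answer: -15906469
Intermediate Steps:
L(Q) = 3 + Q² (L(Q) = Q*Q + 3 = Q² + 3 = 3 + Q²)
P = -15896062 (P = (-1297 + 3468)*(-75*(-73 + 47) - 9272) = 2171*(-75*(-26) - 9272) = 2171*(1950 - 9272) = 2171*(-7322) = -15896062)
P - L(102) = -15896062 - (3 + 102²) = -15896062 - (3 + 10404) = -15896062 - 1*10407 = -15896062 - 10407 = -15906469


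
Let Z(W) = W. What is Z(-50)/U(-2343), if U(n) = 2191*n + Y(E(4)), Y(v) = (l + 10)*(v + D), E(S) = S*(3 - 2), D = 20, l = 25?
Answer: 50/5132673 ≈ 9.7415e-6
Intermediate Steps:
E(S) = S (E(S) = S*1 = S)
Y(v) = 700 + 35*v (Y(v) = (25 + 10)*(v + 20) = 35*(20 + v) = 700 + 35*v)
U(n) = 840 + 2191*n (U(n) = 2191*n + (700 + 35*4) = 2191*n + (700 + 140) = 2191*n + 840 = 840 + 2191*n)
Z(-50)/U(-2343) = -50/(840 + 2191*(-2343)) = -50/(840 - 5133513) = -50/(-5132673) = -50*(-1/5132673) = 50/5132673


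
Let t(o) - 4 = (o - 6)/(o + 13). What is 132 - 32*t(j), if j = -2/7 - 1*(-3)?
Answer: 588/55 ≈ 10.691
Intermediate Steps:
j = 19/7 (j = -2*⅐ + 3 = -2/7 + 3 = 19/7 ≈ 2.7143)
t(o) = 4 + (-6 + o)/(13 + o) (t(o) = 4 + (o - 6)/(o + 13) = 4 + (-6 + o)/(13 + o))
132 - 32*t(j) = 132 - 32*(46 + 5*(19/7))/(13 + 19/7) = 132 - 32*(46 + 95/7)/110/7 = 132 - 112*417/(55*7) = 132 - 32*417/110 = 132 - 6672/55 = 588/55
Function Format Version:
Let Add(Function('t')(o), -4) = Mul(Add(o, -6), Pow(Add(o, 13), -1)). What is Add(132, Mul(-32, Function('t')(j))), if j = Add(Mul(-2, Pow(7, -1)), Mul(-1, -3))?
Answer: Rational(588, 55) ≈ 10.691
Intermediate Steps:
j = Rational(19, 7) (j = Add(Mul(-2, Rational(1, 7)), 3) = Add(Rational(-2, 7), 3) = Rational(19, 7) ≈ 2.7143)
Function('t')(o) = Add(4, Mul(Pow(Add(13, o), -1), Add(-6, o))) (Function('t')(o) = Add(4, Mul(Add(o, -6), Pow(Add(o, 13), -1))) = Add(4, Mul(Add(-6, o), Pow(Add(13, o), -1))) = Add(4, Mul(Pow(Add(13, o), -1), Add(-6, o))))
Add(132, Mul(-32, Function('t')(j))) = Add(132, Mul(-32, Mul(Pow(Add(13, Rational(19, 7)), -1), Add(46, Mul(5, Rational(19, 7)))))) = Add(132, Mul(-32, Mul(Pow(Rational(110, 7), -1), Add(46, Rational(95, 7))))) = Add(132, Mul(-32, Mul(Rational(7, 110), Rational(417, 7)))) = Add(132, Mul(-32, Rational(417, 110))) = Add(132, Rational(-6672, 55)) = Rational(588, 55)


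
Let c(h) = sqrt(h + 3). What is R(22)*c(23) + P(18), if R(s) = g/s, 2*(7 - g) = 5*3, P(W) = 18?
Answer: 18 - sqrt(26)/44 ≈ 17.884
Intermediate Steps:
g = -1/2 (g = 7 - 5*3/2 = 7 - 1/2*15 = 7 - 15/2 = -1/2 ≈ -0.50000)
R(s) = -1/(2*s)
c(h) = sqrt(3 + h)
R(22)*c(23) + P(18) = (-1/2/22)*sqrt(3 + 23) + 18 = (-1/2*1/22)*sqrt(26) + 18 = -sqrt(26)/44 + 18 = 18 - sqrt(26)/44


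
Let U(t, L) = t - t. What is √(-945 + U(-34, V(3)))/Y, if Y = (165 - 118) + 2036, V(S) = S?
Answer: 3*I*√105/2083 ≈ 0.014758*I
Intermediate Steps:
U(t, L) = 0
Y = 2083 (Y = 47 + 2036 = 2083)
√(-945 + U(-34, V(3)))/Y = √(-945 + 0)/2083 = √(-945)*(1/2083) = (3*I*√105)*(1/2083) = 3*I*√105/2083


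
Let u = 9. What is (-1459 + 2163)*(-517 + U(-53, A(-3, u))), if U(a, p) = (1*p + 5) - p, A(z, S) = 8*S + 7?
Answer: -360448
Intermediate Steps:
A(z, S) = 7 + 8*S
U(a, p) = 5 (U(a, p) = (p + 5) - p = (5 + p) - p = 5)
(-1459 + 2163)*(-517 + U(-53, A(-3, u))) = (-1459 + 2163)*(-517 + 5) = 704*(-512) = -360448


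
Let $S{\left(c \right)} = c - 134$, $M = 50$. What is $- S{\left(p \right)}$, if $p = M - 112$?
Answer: $196$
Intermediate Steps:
$p = -62$ ($p = 50 - 112 = -62$)
$S{\left(c \right)} = -134 + c$
$- S{\left(p \right)} = - (-134 - 62) = \left(-1\right) \left(-196\right) = 196$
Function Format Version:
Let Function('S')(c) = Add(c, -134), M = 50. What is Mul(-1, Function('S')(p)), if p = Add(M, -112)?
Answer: 196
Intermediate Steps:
p = -62 (p = Add(50, -112) = -62)
Function('S')(c) = Add(-134, c)
Mul(-1, Function('S')(p)) = Mul(-1, Add(-134, -62)) = Mul(-1, -196) = 196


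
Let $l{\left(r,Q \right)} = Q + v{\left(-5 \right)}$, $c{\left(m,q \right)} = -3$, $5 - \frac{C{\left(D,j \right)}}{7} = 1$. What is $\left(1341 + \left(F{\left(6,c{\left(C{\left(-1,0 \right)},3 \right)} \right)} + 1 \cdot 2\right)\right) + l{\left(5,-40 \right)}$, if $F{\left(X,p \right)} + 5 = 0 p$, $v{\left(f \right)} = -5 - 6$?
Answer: $1287$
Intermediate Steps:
$C{\left(D,j \right)} = 28$ ($C{\left(D,j \right)} = 35 - 7 = 28$)
$v{\left(f \right)} = -11$ ($v{\left(f \right)} = -5 - 6 = -11$)
$F{\left(X,p \right)} = -5$ ($F{\left(X,p \right)} = -5 + 0 p = -5 + 0 = -5$)
$l{\left(r,Q \right)} = -11 + Q$ ($l{\left(r,Q \right)} = Q - 11 = -11 + Q$)
$\left(1341 + \left(F{\left(6,c{\left(C{\left(-1,0 \right)},3 \right)} \right)} + 1 \cdot 2\right)\right) + l{\left(5,-40 \right)} = \left(1341 + \left(-5 + 1 \cdot 2\right)\right) - 51 = \left(1341 + \left(-5 + 2\right)\right) - 51 = \left(1341 - 3\right) - 51 = 1338 - 51 = 1287$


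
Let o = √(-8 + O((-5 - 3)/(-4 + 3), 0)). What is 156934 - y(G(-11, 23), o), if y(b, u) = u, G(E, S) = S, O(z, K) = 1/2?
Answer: 156934 - I*√30/2 ≈ 1.5693e+5 - 2.7386*I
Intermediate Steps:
O(z, K) = ½
o = I*√30/2 (o = √(-8 + ½) = √(-15/2) = I*√30/2 ≈ 2.7386*I)
156934 - y(G(-11, 23), o) = 156934 - I*√30/2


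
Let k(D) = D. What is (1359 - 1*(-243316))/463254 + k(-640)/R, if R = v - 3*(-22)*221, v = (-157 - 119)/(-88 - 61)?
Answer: 16254907727/33564142062 ≈ 0.48429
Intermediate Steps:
v = 276/149 (v = -276/(-149) = -276*(-1/149) = 276/149 ≈ 1.8523)
R = 2173590/149 (R = 276/149 - 3*(-22)*221 = 276/149 + 66*221 = 276/149 + 14586 = 2173590/149 ≈ 14588.)
(1359 - 1*(-243316))/463254 + k(-640)/R = (1359 - 1*(-243316))/463254 - 640/2173590/149 = (1359 + 243316)*(1/463254) - 640*149/2173590 = 244675*(1/463254) - 9536/217359 = 244675/463254 - 9536/217359 = 16254907727/33564142062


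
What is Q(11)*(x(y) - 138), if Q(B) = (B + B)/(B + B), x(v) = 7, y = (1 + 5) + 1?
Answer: -131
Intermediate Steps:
y = 7 (y = 6 + 1 = 7)
Q(B) = 1 (Q(B) = (2*B)/((2*B)) = (2*B)*(1/(2*B)) = 1)
Q(11)*(x(y) - 138) = 1*(7 - 138) = 1*(-131) = -131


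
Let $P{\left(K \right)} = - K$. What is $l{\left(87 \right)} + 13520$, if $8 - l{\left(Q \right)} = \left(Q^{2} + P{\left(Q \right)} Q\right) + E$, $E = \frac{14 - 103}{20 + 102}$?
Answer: $\frac{1650505}{122} \approx 13529.0$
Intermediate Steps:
$E = - \frac{89}{122} \approx -0.72951$
$l{\left(Q \right)} = \frac{1065}{122}$ ($l{\left(Q \right)} = 8 - \left(\left(Q^{2} + - Q Q\right) - \frac{89}{122}\right) = 8 - \left(\left(Q^{2} - Q^{2}\right) - \frac{89}{122}\right) = 8 - \left(0 - \frac{89}{122}\right) = 8 - - \frac{89}{122} = 8 + \frac{89}{122} = \frac{1065}{122}$)
$l{\left(87 \right)} + 13520 = \frac{1065}{122} + 13520 = \frac{1650505}{122}$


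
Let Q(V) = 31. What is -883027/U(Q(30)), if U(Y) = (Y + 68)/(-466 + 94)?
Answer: 109495348/33 ≈ 3.3180e+6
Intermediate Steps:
U(Y) = -17/93 - Y/372 (U(Y) = (68 + Y)/(-372) = (68 + Y)*(-1/372) = -17/93 - Y/372)
-883027/U(Q(30)) = -883027/(-17/93 - 1/372*31) = -883027/(-17/93 - 1/12) = -883027/(-33/124) = -883027*(-124/33) = 109495348/33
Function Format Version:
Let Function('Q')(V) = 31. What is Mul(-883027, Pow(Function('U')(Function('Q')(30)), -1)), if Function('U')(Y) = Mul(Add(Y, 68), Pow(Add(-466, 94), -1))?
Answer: Rational(109495348, 33) ≈ 3.3180e+6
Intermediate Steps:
Function('U')(Y) = Add(Rational(-17, 93), Mul(Rational(-1, 372), Y)) (Function('U')(Y) = Mul(Add(68, Y), Pow(-372, -1)) = Mul(Add(68, Y), Rational(-1, 372)) = Add(Rational(-17, 93), Mul(Rational(-1, 372), Y)))
Mul(-883027, Pow(Function('U')(Function('Q')(30)), -1)) = Mul(-883027, Pow(Add(Rational(-17, 93), Mul(Rational(-1, 372), 31)), -1)) = Mul(-883027, Pow(Add(Rational(-17, 93), Rational(-1, 12)), -1)) = Mul(-883027, Pow(Rational(-33, 124), -1)) = Mul(-883027, Rational(-124, 33)) = Rational(109495348, 33)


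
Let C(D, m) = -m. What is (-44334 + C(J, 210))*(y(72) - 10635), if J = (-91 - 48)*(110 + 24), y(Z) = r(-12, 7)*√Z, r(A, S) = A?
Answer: 473725440 + 3207168*√2 ≈ 4.7826e+8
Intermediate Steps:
y(Z) = -12*√Z
J = -18626 (J = -139*134 = -18626)
(-44334 + C(J, 210))*(y(72) - 10635) = (-44334 - 1*210)*(-72*√2 - 10635) = (-44334 - 210)*(-72*√2 - 10635) = -44544*(-72*√2 - 10635) = -44544*(-10635 - 72*√2) = 473725440 + 3207168*√2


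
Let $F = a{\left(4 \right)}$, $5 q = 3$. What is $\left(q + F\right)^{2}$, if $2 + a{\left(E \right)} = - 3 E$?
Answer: $\frac{4489}{25} \approx 179.56$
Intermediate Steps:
$a{\left(E \right)} = -2 - 3 E$
$q = \frac{3}{5}$ ($q = \frac{1}{5} \cdot 3 = \frac{3}{5} \approx 0.6$)
$F = -14$ ($F = -2 - 12 = -14$)
$\left(q + F\right)^{2} = \left(\frac{3}{5} - 14\right)^{2} = \left(- \frac{67}{5}\right)^{2} = \frac{4489}{25}$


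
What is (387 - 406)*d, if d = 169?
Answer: -3211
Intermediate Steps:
(387 - 406)*d = (387 - 406)*169 = -19*169 = -3211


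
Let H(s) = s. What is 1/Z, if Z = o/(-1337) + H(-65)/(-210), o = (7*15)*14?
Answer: -8022/6337 ≈ -1.2659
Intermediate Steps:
o = 1470 (o = 105*14 = 1470)
Z = -6337/8022 (Z = 1470/(-1337) - 65/(-210) = 1470*(-1/1337) - 65*(-1/210) = -210/191 + 13/42 = -6337/8022 ≈ -0.78995)
1/Z = 1/(-6337/8022) = -8022/6337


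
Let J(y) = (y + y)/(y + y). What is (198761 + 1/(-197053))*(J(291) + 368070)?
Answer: 14416034908220572/197053 ≈ 7.3158e+10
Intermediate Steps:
J(y) = 1 (J(y) = (2*y)/((2*y)) = (2*y)*(1/(2*y)) = 1)
(198761 + 1/(-197053))*(J(291) + 368070) = (198761 + 1/(-197053))*(1 + 368070) = (198761 - 1/197053)*368071 = (39166451332/197053)*368071 = 14416034908220572/197053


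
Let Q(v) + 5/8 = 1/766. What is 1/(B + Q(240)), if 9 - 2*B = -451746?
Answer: 3064/692086749 ≈ 4.4272e-6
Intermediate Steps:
B = 451755/2 (B = 9/2 - 1/2*(-451746) = 9/2 + 225873 = 451755/2 ≈ 2.2588e+5)
Q(v) = -1911/3064 (Q(v) = -5/8 + 1/766 = -1911/3064)
1/(B + Q(240)) = 1/(451755/2 - 1911/3064) = 1/(692086749/3064) = 3064/692086749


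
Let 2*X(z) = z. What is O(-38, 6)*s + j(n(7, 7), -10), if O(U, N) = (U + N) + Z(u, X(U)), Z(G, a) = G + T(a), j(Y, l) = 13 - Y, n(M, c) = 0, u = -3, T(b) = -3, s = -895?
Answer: 34023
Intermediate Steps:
X(z) = z/2
Z(G, a) = -3 + G (Z(G, a) = G - 3 = -3 + G)
O(U, N) = -6 + N + U (O(U, N) = (U + N) + (-3 - 3) = (N + U) - 6 = -6 + N + U)
O(-38, 6)*s + j(n(7, 7), -10) = (-6 + 6 - 38)*(-895) + (13 - 1*0) = -38*(-895) + (13 + 0) = 34010 + 13 = 34023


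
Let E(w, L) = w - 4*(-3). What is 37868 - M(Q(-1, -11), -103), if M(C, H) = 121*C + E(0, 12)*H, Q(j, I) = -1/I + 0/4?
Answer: 39093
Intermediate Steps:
Q(j, I) = -1/I (Q(j, I) = -1/I + 0*(¼) = -1/I + 0 = -1/I)
E(w, L) = 12 + w (E(w, L) = w + 12 = 12 + w)
M(C, H) = 12*H + 121*C (M(C, H) = 121*C + (12 + 0)*H = 121*C + 12*H = 12*H + 121*C)
37868 - M(Q(-1, -11), -103) = 37868 - (12*(-103) + 121*(-1/(-11))) = 37868 - (-1236 + 121*(-1*(-1/11))) = 37868 - (-1236 + 121*(1/11)) = 37868 - (-1236 + 11) = 37868 - 1*(-1225) = 37868 + 1225 = 39093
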